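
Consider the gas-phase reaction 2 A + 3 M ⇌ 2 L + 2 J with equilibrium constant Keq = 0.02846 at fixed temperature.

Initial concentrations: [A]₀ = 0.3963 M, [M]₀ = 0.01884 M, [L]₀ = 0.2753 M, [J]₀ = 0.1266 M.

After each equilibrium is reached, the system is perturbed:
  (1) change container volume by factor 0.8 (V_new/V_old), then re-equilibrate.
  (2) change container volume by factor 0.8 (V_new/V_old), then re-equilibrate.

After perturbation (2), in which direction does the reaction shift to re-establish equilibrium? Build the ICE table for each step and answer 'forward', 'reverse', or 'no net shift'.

Direction: forward

Q₀ = 1157 vs Keq = 0.02846 ⇒ Q>K, reverse
Step 1:
                  A         M         L         J
  init       0.3963   0.01884    0.2753    0.1266
  Δ          0.0961    0.1441   -0.0961   -0.0961
  eq         0.4924     0.163    0.1792    0.0305
  solve Keq expr → x = -0.04805; check Q = 0.02846
Then change container volume by factor 0.8 (V_new/V_old).
Step 2:
                  A         M         L         J
  init       0.6155    0.2037     0.224   0.03813
  Δ        -0.00262  -0.00393   0.00262   0.00262
  eq         0.6129    0.1998    0.2266   0.04075
  solve Keq expr → x = 0.00131; check Q = 0.02846
Then change container volume by factor 0.8 (V_new/V_old).
Step 3:
                  A         M         L         J
  init       0.7661    0.2498    0.2833   0.05093
  Δ       -0.003388 -0.005083  0.003388  0.003388
  eq         0.7627    0.2447    0.2867   0.05432
  solve Keq expr → x = 0.001694; check Q = 0.02846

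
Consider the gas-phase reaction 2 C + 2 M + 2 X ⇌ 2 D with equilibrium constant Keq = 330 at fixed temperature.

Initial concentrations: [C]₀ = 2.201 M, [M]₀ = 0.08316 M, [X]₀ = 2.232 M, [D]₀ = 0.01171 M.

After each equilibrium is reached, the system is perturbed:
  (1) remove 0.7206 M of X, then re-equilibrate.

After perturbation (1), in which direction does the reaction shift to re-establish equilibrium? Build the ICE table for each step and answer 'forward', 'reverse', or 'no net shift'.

Q₀ = 8.2159e-04 vs Keq = 330 ⇒ Q<K, forward
Step 1:
                   C          M          X          D
  init         2.201    0.08316      2.232    0.01171
  Δ         -0.08203   -0.08203   -0.08203    0.08203
  eq           2.119   0.001133       2.15    0.09374
  solve Keq expr → x = 0.04101; check Q = 330
Then remove 0.7206 M of X.
Step 2:
                   C          M          X          D
  init         2.119   0.001133      1.429    0.09374
  Δ       5.5973e-04 5.5973e-04 5.5973e-04 -5.5973e-04
  eq            2.12   0.001692       1.43    0.09318
  solve Keq expr → x = -2.7987e-04; check Q = 330

Direction: reverse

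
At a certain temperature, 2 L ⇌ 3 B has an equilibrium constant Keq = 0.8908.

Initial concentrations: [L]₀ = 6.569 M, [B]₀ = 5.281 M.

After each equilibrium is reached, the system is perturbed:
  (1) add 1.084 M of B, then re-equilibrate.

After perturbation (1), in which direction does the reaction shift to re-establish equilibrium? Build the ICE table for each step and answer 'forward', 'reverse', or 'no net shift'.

Q₀ = 3.413 vs Keq = 0.8908 ⇒ Q>K, reverse
Step 1:
                    L           B
  init          6.569       5.281
  Δ             1.039      -1.559
  eq            7.608       3.722
  solve Keq expr → x = -0.5196; check Q = 0.8908
Then add 1.084 M of B.
Step 2:
                    L           B
  init          7.608       4.806
  Δ            0.5949     -0.8924
  eq            8.203       3.914
  solve Keq expr → x = -0.2975; check Q = 0.8908

Direction: reverse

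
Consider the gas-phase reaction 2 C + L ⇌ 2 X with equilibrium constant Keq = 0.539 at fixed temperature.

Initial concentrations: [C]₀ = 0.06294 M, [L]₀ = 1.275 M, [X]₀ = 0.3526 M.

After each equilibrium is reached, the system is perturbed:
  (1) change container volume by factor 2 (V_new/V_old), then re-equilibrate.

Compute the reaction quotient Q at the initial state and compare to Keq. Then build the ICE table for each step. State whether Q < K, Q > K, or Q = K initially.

Q₀ = 24.62; Q > K (proceeds reverse)

Q₀ = 24.62 vs Keq = 0.539 ⇒ Q>K, reverse
Step 1:
                  C         L         X
  init      0.06294     1.275    0.3526
  Δ          0.1611   0.08055   -0.1611
  eq          0.224     1.356    0.1915
  solve Keq expr → x = -0.08055; check Q = 0.539
Then change container volume by factor 2 (V_new/V_old).
Step 2:
                  C         L         X
  init        0.112    0.6778   0.09575
  Δ         0.01717  0.008586  -0.01717
  eq         0.1292    0.6864   0.07858
  solve Keq expr → x = -0.008586; check Q = 0.539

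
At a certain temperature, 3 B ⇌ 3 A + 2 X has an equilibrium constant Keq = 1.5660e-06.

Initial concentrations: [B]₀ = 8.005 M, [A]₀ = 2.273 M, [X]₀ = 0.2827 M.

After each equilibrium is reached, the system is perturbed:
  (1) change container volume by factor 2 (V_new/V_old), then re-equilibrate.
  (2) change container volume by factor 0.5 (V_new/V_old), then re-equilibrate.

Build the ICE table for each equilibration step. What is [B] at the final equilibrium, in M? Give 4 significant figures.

[B]_eq = 8.411 M

Q₀ = 0.00183 vs Keq = 1.5660e-06 ⇒ Q>K, reverse
Step 1:
                    B           A           X
  I             8.005       2.273      0.2827
  C            0.4061     -0.4061     -0.2707
  E             8.411       1.867     0.01197
  solve Keq expr → x = -0.1354; check Q = 1.5660e-06
Then change container volume by factor 2 (V_new/V_old).
Step 2:
                    B           A           X
  I             4.206      0.9335    0.005984
  C         -0.008673    0.008673    0.005782
  E             4.197      0.9421     0.01177
  solve Keq expr → x = 0.002891; check Q = 1.5660e-06
Then change container volume by factor 0.5 (V_new/V_old).
Step 3:
                    B           A           X
  I             8.394       1.884     0.02353
  C           0.01735    -0.01735    -0.01156
  E             8.411       1.867     0.01197
  solve Keq expr → x = -0.005782; check Q = 1.5660e-06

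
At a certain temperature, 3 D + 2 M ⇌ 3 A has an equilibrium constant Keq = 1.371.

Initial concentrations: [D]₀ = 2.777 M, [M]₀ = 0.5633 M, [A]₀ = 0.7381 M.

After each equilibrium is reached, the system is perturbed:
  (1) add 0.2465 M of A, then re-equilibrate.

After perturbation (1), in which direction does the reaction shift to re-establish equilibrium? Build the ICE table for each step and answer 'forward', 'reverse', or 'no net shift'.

Q₀ = 0.05918 vs Keq = 1.371 ⇒ Q<K, forward
Step 1:
                    D           M           A
  init          2.777      0.5633      0.7381
  Δ           -0.4112     -0.2741      0.4112
  eq            2.366      0.2892       1.149
  solve Keq expr → x = 0.1371; check Q = 1.371
Then add 0.2465 M of A.
Step 2:
                    D           M           A
  init          2.366      0.2892       1.396
  Δ           0.07563     0.05042    -0.07563
  eq            2.441      0.3396        1.32
  solve Keq expr → x = -0.02521; check Q = 1.371

Direction: reverse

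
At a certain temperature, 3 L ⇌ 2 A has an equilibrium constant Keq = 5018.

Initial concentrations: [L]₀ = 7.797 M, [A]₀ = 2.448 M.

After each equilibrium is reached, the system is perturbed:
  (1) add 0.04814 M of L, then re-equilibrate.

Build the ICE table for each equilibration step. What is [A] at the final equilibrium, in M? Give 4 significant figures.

Q₀ = 0.01264 vs Keq = 5018 ⇒ Q<K, forward
Step 1:
                  L         A
  init        7.797     2.448
  Δ          -7.573     5.049
  eq         0.2237     7.497
  solve Keq expr → x = 2.524; check Q = 5018
Then add 0.04814 M of L.
Step 2:
                  L         A
  init       0.2719     7.497
  Δ        -0.04751   0.03167
  eq         0.2244     7.529
  solve Keq expr → x = 0.01584; check Q = 5018

[A]_eq = 7.529 M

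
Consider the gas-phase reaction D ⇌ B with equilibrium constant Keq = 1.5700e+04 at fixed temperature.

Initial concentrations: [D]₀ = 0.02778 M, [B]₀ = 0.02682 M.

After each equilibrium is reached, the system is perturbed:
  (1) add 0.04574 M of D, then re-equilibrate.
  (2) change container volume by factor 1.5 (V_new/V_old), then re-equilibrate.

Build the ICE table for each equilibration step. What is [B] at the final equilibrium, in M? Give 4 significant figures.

Q₀ = 0.9654 vs Keq = 1.5700e+04 ⇒ Q<K, forward
Step 1:
                   D          B
  init       0.02778    0.02682
  Δ         -0.02778    0.02778
  eq      3.4775e-06     0.0546
  solve Keq expr → x = 0.02778; check Q = 1.5700e+04
Then add 0.04574 M of D.
Step 2:
                   D          B
  init       0.04574     0.0546
  Δ         -0.04574    0.04574
  eq      6.3907e-06     0.1003
  solve Keq expr → x = 0.04574; check Q = 1.5700e+04
Then change container volume by factor 1.5 (V_new/V_old).
Step 3:
                   D          B
  init    4.2605e-06    0.06689
  Δ                0          0
  eq      4.2605e-06    0.06689
  solve Keq expr → x = 0; check Q = 1.5700e+04

[B]_eq = 0.06689 M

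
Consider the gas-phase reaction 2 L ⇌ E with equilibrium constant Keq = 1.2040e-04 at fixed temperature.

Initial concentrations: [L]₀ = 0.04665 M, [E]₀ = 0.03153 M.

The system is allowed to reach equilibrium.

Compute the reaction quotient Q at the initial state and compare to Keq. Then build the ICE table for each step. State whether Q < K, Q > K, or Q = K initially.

Q₀ = 14.49 vs Keq = 1.2040e-04 ⇒ Q>K, reverse
Step 1:
                    L           E
  init        0.04665     0.03153
  Δ           0.06306    -0.03153
  eq           0.1097  1.4491e-06
  solve Keq expr → x = -0.03153; check Q = 1.2040e-04

Q₀ = 14.49; Q > K (proceeds reverse)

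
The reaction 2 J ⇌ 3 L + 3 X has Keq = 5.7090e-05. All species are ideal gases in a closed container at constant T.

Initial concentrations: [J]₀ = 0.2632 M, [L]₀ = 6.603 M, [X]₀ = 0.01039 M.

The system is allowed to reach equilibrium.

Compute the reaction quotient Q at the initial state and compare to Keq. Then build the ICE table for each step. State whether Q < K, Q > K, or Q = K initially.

Q₀ = 0.004661 vs Keq = 5.7090e-05 ⇒ Q>K, reverse
Step 1:
                    J           L           X
  Initial      0.2632       6.603     0.01039
  Change     0.005307    -0.00796    -0.00796
  Equil        0.2685       6.595     0.00243
  solve Keq expr → x = -0.002653; check Q = 5.7090e-05

Q₀ = 0.004661; Q > K (proceeds reverse)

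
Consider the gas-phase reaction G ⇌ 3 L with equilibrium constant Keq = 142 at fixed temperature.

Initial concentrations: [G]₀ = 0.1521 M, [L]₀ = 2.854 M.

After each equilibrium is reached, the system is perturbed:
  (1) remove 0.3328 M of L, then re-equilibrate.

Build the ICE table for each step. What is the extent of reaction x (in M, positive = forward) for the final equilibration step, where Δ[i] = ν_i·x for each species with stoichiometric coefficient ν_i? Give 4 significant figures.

Q₀ = 152.8 vs Keq = 142 ⇒ Q>K, reverse
Step 1:
                  G         L
  I          0.1521     2.854
  C        0.007678  -0.02303
  E          0.1598     2.831
  solve Keq expr → x = -0.007678; check Q = 142
Then remove 0.3328 M of L.
Step 2:
                  G         L
  I          0.1598     2.498
  C        -0.03538    0.1062
  E          0.1244     2.604
  solve Keq expr → x = 0.03538; check Q = 142

x = 0.03538 M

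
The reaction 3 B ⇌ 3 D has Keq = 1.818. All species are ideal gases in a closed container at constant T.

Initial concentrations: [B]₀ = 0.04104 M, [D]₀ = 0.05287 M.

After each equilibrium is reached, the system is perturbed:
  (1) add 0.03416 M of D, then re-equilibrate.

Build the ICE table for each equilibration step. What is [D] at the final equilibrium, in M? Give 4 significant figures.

[D]_eq = 0.07039 M

Q₀ = 2.138 vs Keq = 1.818 ⇒ Q>K, reverse
Step 1:
                  B         D
  I         0.04104   0.05287
  C        0.001253 -0.001253
  E         0.04229   0.05162
  solve Keq expr → x = -4.1754e-04; check Q = 1.818
Then add 0.03416 M of D.
Step 2:
                  B         D
  I         0.04229   0.08578
  C         0.01538  -0.01538
  E         0.05768   0.07039
  solve Keq expr → x = -0.005128; check Q = 1.818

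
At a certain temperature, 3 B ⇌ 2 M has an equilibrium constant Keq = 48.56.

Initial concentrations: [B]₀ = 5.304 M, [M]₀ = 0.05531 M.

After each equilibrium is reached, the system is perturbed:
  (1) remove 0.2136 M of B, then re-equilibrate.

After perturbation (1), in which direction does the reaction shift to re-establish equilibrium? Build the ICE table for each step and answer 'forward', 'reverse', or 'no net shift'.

Q₀ = 2.0502e-05 vs Keq = 48.56 ⇒ Q<K, forward
Step 1:
                   B          M
  Initial      5.304    0.05531
  Change      -4.709       3.14
  Equil       0.5946      3.195
  solve Keq expr → x = 1.57; check Q = 48.56
Then remove 0.2136 M of B.
Step 2:
                   B          M
  Initial      0.381      3.195
  Change      0.1972    -0.1315
  Equil       0.5782      3.063
  solve Keq expr → x = -0.06573; check Q = 48.56

Direction: reverse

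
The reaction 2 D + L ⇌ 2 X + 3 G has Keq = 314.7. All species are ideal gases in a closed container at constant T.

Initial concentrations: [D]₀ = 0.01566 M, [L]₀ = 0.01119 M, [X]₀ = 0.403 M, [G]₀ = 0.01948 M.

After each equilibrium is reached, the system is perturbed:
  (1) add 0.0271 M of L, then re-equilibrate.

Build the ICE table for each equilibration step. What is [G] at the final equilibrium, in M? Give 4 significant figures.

Q₀ = 0.4375 vs Keq = 314.7 ⇒ Q<K, forward
Step 1:
                   D          L          X          G
  Initial    0.01566    0.01119      0.403    0.01948
  Change    -0.01302   -0.00651    0.01302    0.01953
  Equil     0.002641    0.00468      0.416    0.03901
  solve Keq expr → x = 0.00651; check Q = 314.7
Then add 0.0271 M of L.
Step 2:
                   D          L          X          G
  Initial   0.002641    0.03178      0.416    0.03901
  Change    -0.00152 -7.5990e-04    0.00152    0.00228
  Equil     0.001121    0.03102     0.4175    0.04129
  solve Keq expr → x = 7.5990e-04; check Q = 314.7

[G]_eq = 0.04129 M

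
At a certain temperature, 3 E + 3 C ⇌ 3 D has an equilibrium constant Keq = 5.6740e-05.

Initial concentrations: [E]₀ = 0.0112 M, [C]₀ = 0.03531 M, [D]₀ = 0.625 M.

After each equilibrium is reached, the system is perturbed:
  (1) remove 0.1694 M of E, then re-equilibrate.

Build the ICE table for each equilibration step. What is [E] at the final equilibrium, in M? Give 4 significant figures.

Q₀ = 3.9472e+09 vs Keq = 5.6740e-05 ⇒ Q>K, reverse
Step 1:
                   E          C          D
  I           0.0112    0.03531      0.625
  C           0.6096     0.6096    -0.6096
  E           0.6208     0.6449    0.01539
  solve Keq expr → x = -0.2032; check Q = 5.6740e-05
Then remove 0.1694 M of E.
Step 2:
                   E          C          D
  I           0.4514     0.6449    0.01539
  C         0.004028   0.004028  -0.004028
  E           0.4554      0.649    0.01136
  solve Keq expr → x = -0.001343; check Q = 5.6740e-05

[E]_eq = 0.4554 M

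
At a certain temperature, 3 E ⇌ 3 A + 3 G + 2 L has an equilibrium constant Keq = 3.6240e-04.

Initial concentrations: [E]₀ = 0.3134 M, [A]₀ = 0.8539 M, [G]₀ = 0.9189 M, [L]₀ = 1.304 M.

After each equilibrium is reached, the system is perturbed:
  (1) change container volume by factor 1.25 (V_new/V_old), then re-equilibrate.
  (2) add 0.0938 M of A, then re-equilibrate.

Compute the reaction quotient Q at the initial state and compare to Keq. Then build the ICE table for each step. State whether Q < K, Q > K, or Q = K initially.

Q₀ = 26.69; Q > K (proceeds reverse)

Q₀ = 26.69 vs Keq = 3.6240e-04 ⇒ Q>K, reverse
Step 1:
                   E          A          G          L
  I           0.3134     0.8539     0.9189      1.304
  C            0.617     -0.617     -0.617    -0.4113
  E           0.9304     0.2369     0.3019     0.8927
  solve Keq expr → x = -0.2057; check Q = 3.6240e-04
Then change container volume by factor 1.25 (V_new/V_old).
Step 2:
                   E          A          G          L
  I           0.7443     0.1896     0.2416     0.7142
  C         -0.03476    0.03476    0.03476    0.02317
  E           0.7095     0.2243     0.2763     0.7373
  solve Keq expr → x = 0.01159; check Q = 3.6240e-04
Then add 0.0938 M of A.
Step 3:
                   E          A          G          L
  I           0.7095     0.3181     0.2763     0.7373
  C          0.03787   -0.03787   -0.03787   -0.02525
  E           0.7474     0.2802     0.2384     0.7121
  solve Keq expr → x = -0.01262; check Q = 3.6240e-04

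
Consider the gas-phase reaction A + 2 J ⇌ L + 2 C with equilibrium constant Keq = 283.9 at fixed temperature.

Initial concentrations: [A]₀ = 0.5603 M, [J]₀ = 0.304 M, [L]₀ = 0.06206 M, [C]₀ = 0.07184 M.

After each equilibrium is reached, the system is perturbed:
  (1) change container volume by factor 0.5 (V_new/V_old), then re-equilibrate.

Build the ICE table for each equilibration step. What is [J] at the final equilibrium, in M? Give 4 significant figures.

[J]_eq = 0.03018 M

Q₀ = 0.006186 vs Keq = 283.9 ⇒ Q<K, forward
Step 1:
                    A           J           L           C
  Initial      0.5603       0.304     0.06206     0.07184
  Change      -0.1445     -0.2889      0.1445      0.2889
  Equil        0.4158     0.01509      0.2065      0.3608
  solve Keq expr → x = 0.1445; check Q = 283.9
Then change container volume by factor 0.5 (V_new/V_old).
Step 2:
                    A           J           L           C
  Initial      0.8317     0.03018       0.413      0.7215
  Change            0           0           0           0
  Equil        0.8317     0.03018       0.413      0.7215
  solve Keq expr → x = 0; check Q = 283.9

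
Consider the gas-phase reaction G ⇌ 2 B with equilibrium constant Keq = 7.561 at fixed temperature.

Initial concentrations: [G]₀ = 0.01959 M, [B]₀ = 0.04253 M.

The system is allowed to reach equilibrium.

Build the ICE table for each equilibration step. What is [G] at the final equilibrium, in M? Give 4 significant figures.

Q₀ = 0.09233 vs Keq = 7.561 ⇒ Q<K, forward
Step 1:
                   G          B
  init       0.01959    0.04253
  Δ         -0.01874    0.03749
  eq      8.4680e-04    0.08002
  solve Keq expr → x = 0.01874; check Q = 7.561

[G]_eq = 8.4680e-04 M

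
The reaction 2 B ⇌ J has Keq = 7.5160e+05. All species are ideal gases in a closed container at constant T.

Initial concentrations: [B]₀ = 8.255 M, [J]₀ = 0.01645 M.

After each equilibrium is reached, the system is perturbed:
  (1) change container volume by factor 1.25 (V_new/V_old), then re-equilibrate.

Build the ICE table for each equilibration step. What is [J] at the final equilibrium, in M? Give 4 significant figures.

Q₀ = 2.4140e-04 vs Keq = 7.5160e+05 ⇒ Q<K, forward
Step 1:
                   B          J
  init         8.255    0.01645
  Δ           -8.253      4.126
  eq        0.002348      4.143
  solve Keq expr → x = 4.126; check Q = 7.5160e+05
Then change container volume by factor 1.25 (V_new/V_old).
Step 2:
                   B          J
  init      0.001878      3.314
  Δ       2.2166e-04 -1.1083e-04
  eq          0.0021      3.314
  solve Keq expr → x = -1.1083e-04; check Q = 7.5160e+05

[J]_eq = 3.314 M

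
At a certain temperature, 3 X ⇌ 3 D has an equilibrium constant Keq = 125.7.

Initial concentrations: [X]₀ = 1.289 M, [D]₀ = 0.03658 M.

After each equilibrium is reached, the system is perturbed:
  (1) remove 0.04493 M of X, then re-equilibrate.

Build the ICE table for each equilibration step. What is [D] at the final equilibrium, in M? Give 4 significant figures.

[D]_eq = 1.068 M

Q₀ = 2.2855e-05 vs Keq = 125.7 ⇒ Q<K, forward
Step 1:
                   X          D
  I            1.289    0.03658
  C           -1.068      1.068
  E           0.2206      1.105
  solve Keq expr → x = 0.3561; check Q = 125.7
Then remove 0.04493 M of X.
Step 2:
                   X          D
  I           0.1757      1.105
  C          0.03745   -0.03745
  E           0.2131      1.068
  solve Keq expr → x = -0.01248; check Q = 125.7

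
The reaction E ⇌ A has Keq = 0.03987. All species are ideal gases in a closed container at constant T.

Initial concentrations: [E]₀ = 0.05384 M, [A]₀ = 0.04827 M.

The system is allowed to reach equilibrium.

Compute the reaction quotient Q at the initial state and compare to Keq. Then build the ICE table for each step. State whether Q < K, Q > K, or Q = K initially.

Q₀ = 0.8965 vs Keq = 0.03987 ⇒ Q>K, reverse
Step 1:
                   E          A
  init       0.05384    0.04827
  Δ          0.04435   -0.04435
  eq         0.09819   0.003915
  solve Keq expr → x = -0.04435; check Q = 0.03987

Q₀ = 0.8965; Q > K (proceeds reverse)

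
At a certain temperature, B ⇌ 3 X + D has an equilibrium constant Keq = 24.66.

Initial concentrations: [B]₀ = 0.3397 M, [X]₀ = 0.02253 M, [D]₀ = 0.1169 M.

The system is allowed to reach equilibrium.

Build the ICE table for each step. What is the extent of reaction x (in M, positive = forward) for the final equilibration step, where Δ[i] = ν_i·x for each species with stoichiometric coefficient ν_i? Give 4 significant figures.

Q₀ = 3.9355e-06 vs Keq = 24.66 ⇒ Q<K, forward
Step 1:
                   B          X          D
  Initial     0.3397    0.02253     0.1169
  Change     -0.3224     0.9673     0.3224
  Equil      0.01728     0.9898     0.4393
  solve Keq expr → x = 0.3224; check Q = 24.66

x = 0.3224 M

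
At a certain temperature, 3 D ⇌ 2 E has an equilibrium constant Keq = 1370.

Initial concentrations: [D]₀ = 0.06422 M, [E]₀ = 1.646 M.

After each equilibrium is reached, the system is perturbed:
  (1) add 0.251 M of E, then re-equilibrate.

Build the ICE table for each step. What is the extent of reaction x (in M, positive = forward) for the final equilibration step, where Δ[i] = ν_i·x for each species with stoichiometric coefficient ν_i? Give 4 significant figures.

Q₀ = 1.0229e+04 vs Keq = 1370 ⇒ Q>K, reverse
Step 1:
                   D          E
  init       0.06422      1.646
  Δ          0.05928   -0.03952
  eq          0.1235      1.606
  solve Keq expr → x = -0.01976; check Q = 1370
Then add 0.251 M of E.
Step 2:
                   D          E
  init        0.1235      1.857
  Δ          0.01215  -0.008103
  eq          0.1357      1.849
  solve Keq expr → x = -0.004052; check Q = 1370

x = -0.004052 M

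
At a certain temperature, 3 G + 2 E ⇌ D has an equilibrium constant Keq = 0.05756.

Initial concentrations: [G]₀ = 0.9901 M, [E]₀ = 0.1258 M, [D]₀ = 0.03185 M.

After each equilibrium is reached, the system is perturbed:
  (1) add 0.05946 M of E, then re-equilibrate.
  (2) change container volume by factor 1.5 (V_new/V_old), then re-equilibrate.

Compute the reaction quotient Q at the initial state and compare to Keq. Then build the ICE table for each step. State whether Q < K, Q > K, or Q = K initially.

Q₀ = 2.074 vs Keq = 0.05756 ⇒ Q>K, reverse
Step 1:
                   G          E          D
  Initial     0.9901     0.1258    0.03185
  Change     0.08817    0.05878   -0.02939
  Equil        1.078     0.1846   0.002459
  solve Keq expr → x = -0.02939; check Q = 0.05756
Then add 0.05946 M of E.
Step 2:
                   G          E          D
  Initial      1.078      0.244   0.002459
  Change   -0.004994   -0.00333   0.001665
  Equil        1.073     0.2407   0.004123
  solve Keq expr → x = 0.001665; check Q = 0.05756
Then change container volume by factor 1.5 (V_new/V_old).
Step 3:
                   G          E          D
  Initial     0.7155     0.1605   0.002749
  Change    0.006482   0.004321  -0.002161
  Equil        0.722     0.1648 5.8834e-04
  solve Keq expr → x = -0.002161; check Q = 0.05756

Q₀ = 2.074; Q > K (proceeds reverse)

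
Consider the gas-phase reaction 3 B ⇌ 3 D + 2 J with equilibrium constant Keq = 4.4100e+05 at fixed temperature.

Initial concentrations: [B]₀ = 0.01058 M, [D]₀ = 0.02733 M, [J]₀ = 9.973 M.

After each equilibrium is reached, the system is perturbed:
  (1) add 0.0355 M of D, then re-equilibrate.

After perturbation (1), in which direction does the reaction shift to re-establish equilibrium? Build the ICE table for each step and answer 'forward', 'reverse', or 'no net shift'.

Direction: reverse

Q₀ = 1714 vs Keq = 4.4100e+05 ⇒ Q<K, forward
Step 1:
                    B           D           J
  I           0.01058     0.02733       9.973
  C         -0.008404    0.008404    0.005603
  E          0.002176     0.03573       9.979
  solve Keq expr → x = 0.002801; check Q = 4.4100e+05
Then add 0.0355 M of D.
Step 2:
                    B           D           J
  I          0.002176     0.07123       9.979
  C          0.002037   -0.002037   -0.001358
  E          0.004213      0.0692       9.977
  solve Keq expr → x = -6.7909e-04; check Q = 4.4100e+05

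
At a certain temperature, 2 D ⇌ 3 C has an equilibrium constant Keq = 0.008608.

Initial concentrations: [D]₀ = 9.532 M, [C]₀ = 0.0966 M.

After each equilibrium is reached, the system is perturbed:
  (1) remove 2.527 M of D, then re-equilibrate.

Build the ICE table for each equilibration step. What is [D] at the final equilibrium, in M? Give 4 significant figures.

Q₀ = 9.9212e-06 vs Keq = 0.008608 ⇒ Q<K, forward
Step 1:
                   D          C
  I            9.532     0.0966
  C           -0.527     0.7905
  E            9.005     0.8871
  solve Keq expr → x = 0.2635; check Q = 0.008608
Then remove 2.527 M of D.
Step 2:
                   D          C
  I            6.478     0.8871
  C           0.1112    -0.1668
  E            6.589     0.7203
  solve Keq expr → x = -0.05558; check Q = 0.008608

[D]_eq = 6.589 M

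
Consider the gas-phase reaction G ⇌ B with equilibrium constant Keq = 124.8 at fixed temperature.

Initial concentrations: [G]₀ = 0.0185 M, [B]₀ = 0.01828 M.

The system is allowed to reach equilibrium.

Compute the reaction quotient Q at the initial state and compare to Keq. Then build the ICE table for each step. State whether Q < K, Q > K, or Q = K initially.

Q₀ = 0.9881 vs Keq = 124.8 ⇒ Q<K, forward
Step 1:
                   G          B
  Initial     0.0185    0.01828
  Change    -0.01821    0.01821
  Equil   2.9237e-04    0.03649
  solve Keq expr → x = 0.01821; check Q = 124.8

Q₀ = 0.9881; Q < K (proceeds forward)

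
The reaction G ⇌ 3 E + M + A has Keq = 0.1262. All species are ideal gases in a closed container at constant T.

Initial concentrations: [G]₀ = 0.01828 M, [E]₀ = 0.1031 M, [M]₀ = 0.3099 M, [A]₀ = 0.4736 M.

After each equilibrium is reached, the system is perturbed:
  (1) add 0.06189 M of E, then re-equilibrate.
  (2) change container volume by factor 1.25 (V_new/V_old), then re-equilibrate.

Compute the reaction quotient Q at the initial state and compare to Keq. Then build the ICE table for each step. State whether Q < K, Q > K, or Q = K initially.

Q₀ = 0.008799; Q < K (proceeds forward)

Q₀ = 0.008799 vs Keq = 0.1262 ⇒ Q<K, forward
Step 1:
                   G          E          M          A
  Initial    0.01828     0.1031     0.3099     0.4736
  Change    -0.01436    0.04309    0.01436    0.01436
  Equil     0.003917     0.1462     0.3243      0.488
  solve Keq expr → x = 0.01436; check Q = 0.1262
Then add 0.06189 M of E.
Step 2:
                   G          E          M          A
  Initial   0.003917     0.2081     0.3243      0.488
  Change    0.004916   -0.01475  -0.004916  -0.004916
  Equil     0.008833     0.1933     0.3193      0.483
  solve Keq expr → x = -0.004916; check Q = 0.1262
Then change container volume by factor 1.25 (V_new/V_old).
Step 3:
                   G          E          M          A
  Initial   0.007066     0.1547     0.2555     0.3864
  Change   -0.003468     0.0104   0.003468   0.003468
  Equil     0.003598     0.1651     0.2589     0.3899
  solve Keq expr → x = 0.003468; check Q = 0.1262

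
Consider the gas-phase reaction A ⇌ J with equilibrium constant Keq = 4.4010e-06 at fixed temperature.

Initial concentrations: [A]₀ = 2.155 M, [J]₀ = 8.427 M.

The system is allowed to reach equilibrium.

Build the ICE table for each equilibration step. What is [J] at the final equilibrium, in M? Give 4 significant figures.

[J]_eq = 4.6571e-05 M

Q₀ = 3.91 vs Keq = 4.4010e-06 ⇒ Q>K, reverse
Step 1:
                    A           J
  Initial       2.155       8.427
  Change        8.427      -8.427
  Equil         10.58  4.6571e-05
  solve Keq expr → x = -8.427; check Q = 4.4010e-06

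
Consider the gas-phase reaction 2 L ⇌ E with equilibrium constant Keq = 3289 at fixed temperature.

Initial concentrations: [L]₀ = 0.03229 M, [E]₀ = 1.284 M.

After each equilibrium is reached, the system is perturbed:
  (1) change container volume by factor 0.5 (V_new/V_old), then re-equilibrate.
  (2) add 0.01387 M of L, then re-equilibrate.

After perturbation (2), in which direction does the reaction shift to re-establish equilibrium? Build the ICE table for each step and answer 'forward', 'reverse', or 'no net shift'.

Direction: forward

Q₀ = 1231 vs Keq = 3289 ⇒ Q<K, forward
Step 1:
                   L          E
  I          0.03229      1.284
  C         -0.01248   0.006242
  E          0.01981       1.29
  solve Keq expr → x = 0.006242; check Q = 3289
Then change container volume by factor 0.5 (V_new/V_old).
Step 2:
                   L          E
  I          0.03961       2.58
  C         -0.01157   0.005785
  E          0.02804      2.586
  solve Keq expr → x = 0.005785; check Q = 3289
Then add 0.01387 M of L.
Step 3:
                   L          E
  I          0.04191      2.586
  C         -0.01383   0.006916
  E          0.02808      2.593
  solve Keq expr → x = 0.006916; check Q = 3289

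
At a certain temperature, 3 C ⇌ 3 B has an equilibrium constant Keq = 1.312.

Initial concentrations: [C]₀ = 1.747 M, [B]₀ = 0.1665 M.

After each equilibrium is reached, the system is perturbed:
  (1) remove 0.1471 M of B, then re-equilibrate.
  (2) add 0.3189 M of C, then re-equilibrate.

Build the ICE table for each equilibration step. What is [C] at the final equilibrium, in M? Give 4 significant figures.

Q₀ = 8.6569e-04 vs Keq = 1.312 ⇒ Q<K, forward
Step 1:
                   C          B
  init         1.747     0.1665
  Δ          -0.8335     0.8335
  eq          0.9135          1
  solve Keq expr → x = 0.2778; check Q = 1.312
Then remove 0.1471 M of B.
Step 2:
                   C          B
  init        0.9135     0.8529
  Δ         -0.07022    0.07022
  eq          0.8433     0.9231
  solve Keq expr → x = 0.02341; check Q = 1.312
Then add 0.3189 M of C.
Step 3:
                   C          B
  init         1.162     0.9231
  Δ          -0.1667     0.1667
  eq          0.9955       1.09
  solve Keq expr → x = 0.05555; check Q = 1.312

[C]_eq = 0.9955 M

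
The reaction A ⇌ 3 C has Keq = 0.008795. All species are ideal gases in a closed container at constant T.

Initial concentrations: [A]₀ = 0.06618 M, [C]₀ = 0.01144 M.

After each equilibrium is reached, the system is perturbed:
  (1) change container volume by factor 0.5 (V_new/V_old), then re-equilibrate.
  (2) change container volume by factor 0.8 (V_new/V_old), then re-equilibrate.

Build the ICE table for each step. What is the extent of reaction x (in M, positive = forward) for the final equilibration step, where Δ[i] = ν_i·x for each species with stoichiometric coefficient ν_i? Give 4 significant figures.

Q₀ = 2.2623e-05 vs Keq = 0.008795 ⇒ Q<K, forward
Step 1:
                   A          C
  init       0.06618    0.01144
  Δ         -0.02074    0.06222
  eq         0.04544    0.07366
  solve Keq expr → x = 0.02074; check Q = 0.008795
Then change container volume by factor 0.5 (V_new/V_old).
Step 2:
                   A          C
  init       0.09088     0.1473
  Δ          0.01641   -0.04923
  eq          0.1073    0.09808
  solve Keq expr → x = -0.01641; check Q = 0.008795
Then change container volume by factor 0.8 (V_new/V_old).
Step 3:
                   A          C
  init        0.1341     0.1226
  Δ           0.0052    -0.0156
  eq          0.1393      0.107
  solve Keq expr → x = -0.0052; check Q = 0.008795

x = -0.0052 M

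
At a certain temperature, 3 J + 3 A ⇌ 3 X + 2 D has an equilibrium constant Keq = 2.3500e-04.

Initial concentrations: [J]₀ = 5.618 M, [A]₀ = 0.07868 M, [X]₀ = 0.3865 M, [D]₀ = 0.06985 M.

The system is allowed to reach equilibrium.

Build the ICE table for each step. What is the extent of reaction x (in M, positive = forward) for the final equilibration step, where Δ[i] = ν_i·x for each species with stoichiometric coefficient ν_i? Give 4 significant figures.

x = -0.01377 M

Q₀ = 0.003262 vs Keq = 2.3500e-04 ⇒ Q>K, reverse
Step 1:
                   J          A          X          D
  Initial      5.618    0.07868     0.3865    0.06985
  Change     0.04132    0.04132   -0.04132   -0.02755
  Equil        5.659       0.12     0.3452     0.0423
  solve Keq expr → x = -0.01377; check Q = 2.3500e-04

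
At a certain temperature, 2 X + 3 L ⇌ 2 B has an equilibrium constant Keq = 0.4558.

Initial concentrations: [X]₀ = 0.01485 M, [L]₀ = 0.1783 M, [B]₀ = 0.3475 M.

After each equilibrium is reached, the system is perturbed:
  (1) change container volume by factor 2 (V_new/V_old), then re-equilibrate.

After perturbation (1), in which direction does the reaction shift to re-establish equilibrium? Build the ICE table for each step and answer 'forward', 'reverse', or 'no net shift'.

Direction: reverse

Q₀ = 9.6606e+04 vs Keq = 0.4558 ⇒ Q>K, reverse
Step 1:
                  X         L         B
  I         0.01485    0.1783    0.3475
  C           0.265    0.3975    -0.265
  E          0.2798    0.5758   0.08253
  solve Keq expr → x = -0.1325; check Q = 0.4558
Then change container volume by factor 2 (V_new/V_old).
Step 2:
                  X         L         B
  I          0.1399    0.2879   0.04127
  C         0.02152   0.03228  -0.02152
  E          0.1614    0.3202   0.01974
  solve Keq expr → x = -0.01076; check Q = 0.4558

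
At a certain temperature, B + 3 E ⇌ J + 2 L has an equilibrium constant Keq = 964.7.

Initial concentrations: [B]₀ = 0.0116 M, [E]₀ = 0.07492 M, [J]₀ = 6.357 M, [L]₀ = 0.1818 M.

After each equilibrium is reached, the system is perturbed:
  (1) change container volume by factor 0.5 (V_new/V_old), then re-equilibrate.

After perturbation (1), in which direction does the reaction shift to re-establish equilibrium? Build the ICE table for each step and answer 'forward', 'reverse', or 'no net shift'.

Q₀ = 4.3071e+04 vs Keq = 964.7 ⇒ Q>K, reverse
Step 1:
                  B         E         J         L
  init       0.0116   0.07492     6.357    0.1818
  Δ         0.02434   0.07301  -0.02434  -0.04867
  eq        0.03594    0.1479     6.333    0.1331
  solve Keq expr → x = -0.02434; check Q = 964.7
Then change container volume by factor 0.5 (V_new/V_old).
Step 2:
                  B         E         J         L
  init      0.07187    0.2959     12.67    0.2663
  Δ        -0.01119  -0.03358   0.01119   0.02239
  eq        0.06068    0.2623     12.68    0.2886
  solve Keq expr → x = 0.01119; check Q = 964.7

Direction: forward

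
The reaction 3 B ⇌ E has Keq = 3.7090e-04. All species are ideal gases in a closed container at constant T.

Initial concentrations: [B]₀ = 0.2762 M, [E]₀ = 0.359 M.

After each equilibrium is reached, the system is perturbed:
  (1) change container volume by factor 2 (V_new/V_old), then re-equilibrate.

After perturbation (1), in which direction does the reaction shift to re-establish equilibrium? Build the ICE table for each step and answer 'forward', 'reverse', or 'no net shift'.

Direction: reverse

Q₀ = 17.04 vs Keq = 3.7090e-04 ⇒ Q>K, reverse
Step 1:
                   B          E
  I           0.2762      0.359
  C            1.074    -0.3581
  E             1.35 9.1349e-04
  solve Keq expr → x = -0.3581; check Q = 3.7090e-04
Then change container volume by factor 2 (V_new/V_old).
Step 2:
                   B          E
  I           0.6752 4.5674e-04
  C         0.001026 -3.4204e-04
  E           0.6763 1.1471e-04
  solve Keq expr → x = -3.4204e-04; check Q = 3.7090e-04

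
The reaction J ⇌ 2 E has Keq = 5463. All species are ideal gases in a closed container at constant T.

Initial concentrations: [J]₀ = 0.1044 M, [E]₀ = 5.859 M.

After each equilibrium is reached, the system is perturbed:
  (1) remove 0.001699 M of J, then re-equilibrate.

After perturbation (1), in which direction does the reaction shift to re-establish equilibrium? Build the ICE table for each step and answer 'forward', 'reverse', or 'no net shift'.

Q₀ = 328.8 vs Keq = 5463 ⇒ Q<K, forward
Step 1:
                   J          E
  I           0.1044      5.859
  C         -0.09769     0.1954
  E          0.00671      6.054
  solve Keq expr → x = 0.09769; check Q = 5463
Then remove 0.001699 M of J.
Step 2:
                   J          E
  I         0.005011      6.054
  C         0.001692  -0.003383
  E         0.006702      6.051
  solve Keq expr → x = -0.001692; check Q = 5463

Direction: reverse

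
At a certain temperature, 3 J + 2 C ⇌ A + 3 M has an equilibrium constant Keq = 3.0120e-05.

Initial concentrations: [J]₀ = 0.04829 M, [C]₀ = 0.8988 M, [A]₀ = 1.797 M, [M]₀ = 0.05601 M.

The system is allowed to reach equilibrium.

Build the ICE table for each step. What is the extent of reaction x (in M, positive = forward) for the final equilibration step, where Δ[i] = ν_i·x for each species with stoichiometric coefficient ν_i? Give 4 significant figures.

Q₀ = 3.471 vs Keq = 3.0120e-05 ⇒ Q>K, reverse
Step 1:
                   J          C          A          M
  I          0.04829     0.8988      1.797    0.05601
  C          0.05351    0.03567   -0.01784   -0.05351
  E           0.1018     0.9345      1.779   0.002498
  solve Keq expr → x = -0.01784; check Q = 3.0120e-05

x = -0.01784 M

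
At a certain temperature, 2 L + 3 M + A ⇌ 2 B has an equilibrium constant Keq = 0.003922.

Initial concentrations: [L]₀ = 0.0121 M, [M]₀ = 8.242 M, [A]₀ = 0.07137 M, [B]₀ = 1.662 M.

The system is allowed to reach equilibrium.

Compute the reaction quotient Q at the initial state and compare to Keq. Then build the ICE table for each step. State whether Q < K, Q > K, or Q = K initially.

Q₀ = 472.1; Q > K (proceeds reverse)

Q₀ = 472.1 vs Keq = 0.003922 ⇒ Q>K, reverse
Step 1:
                  L         M         A         B
  I          0.0121     8.242   0.07137     1.662
  C          0.7493     1.124    0.3746   -0.7493
  E          0.7614     9.366     0.446    0.9127
  solve Keq expr → x = -0.3746; check Q = 0.003922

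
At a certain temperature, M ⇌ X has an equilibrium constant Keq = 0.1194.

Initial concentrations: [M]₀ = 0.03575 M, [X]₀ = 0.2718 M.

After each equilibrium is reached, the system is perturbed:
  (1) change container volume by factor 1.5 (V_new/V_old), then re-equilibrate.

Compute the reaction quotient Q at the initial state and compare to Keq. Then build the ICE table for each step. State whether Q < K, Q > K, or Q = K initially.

Q₀ = 7.603; Q > K (proceeds reverse)

Q₀ = 7.603 vs Keq = 0.1194 ⇒ Q>K, reverse
Step 1:
                    M           X
  Initial     0.03575      0.2718
  Change        0.239      -0.239
  Equil        0.2747      0.0328
  solve Keq expr → x = -0.239; check Q = 0.1194
Then change container volume by factor 1.5 (V_new/V_old).
Step 2:
                    M           X
  Initial      0.1832     0.02187
  Change            0           0
  Equil        0.1832     0.02187
  solve Keq expr → x = 0; check Q = 0.1194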